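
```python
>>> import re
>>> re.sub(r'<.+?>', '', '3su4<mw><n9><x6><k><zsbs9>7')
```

'3su47'

`sub` substitutes '' at each match site.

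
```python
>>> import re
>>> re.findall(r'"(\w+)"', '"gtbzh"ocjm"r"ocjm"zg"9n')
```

Walking the string: at [0:7] match '"gtbzh"', group 1 = 'gtbzh'; at [11:14] match '"r"', group 1 = 'r'; at [18:22] match '"zg"', group 1 = 'zg'.
One capturing group, so `findall` returns just the captured substring from each match — 3 in all.

['gtbzh', 'r', 'zg']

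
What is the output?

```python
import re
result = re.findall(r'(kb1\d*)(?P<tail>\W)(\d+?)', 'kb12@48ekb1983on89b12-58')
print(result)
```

[('kb12', '@', '4')]

A non-greedy quantifier consumes as few characters as it can — just enough that the remainder of the pattern still matches from where it stops; whatever follows it matches normally.
With 3 capturing groups, `findall` returns a 3-tuple per match.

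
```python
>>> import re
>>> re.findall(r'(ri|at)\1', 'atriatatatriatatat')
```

After group 1 captures some text, `\1` only succeeds where that same text appears again.
`findall` collects group 1 from each match (2 total).

['at', 'at']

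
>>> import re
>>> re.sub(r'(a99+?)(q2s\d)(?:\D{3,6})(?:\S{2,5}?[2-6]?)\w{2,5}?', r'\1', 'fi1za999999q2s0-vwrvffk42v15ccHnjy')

'fi1za99999915ccHnjy'

The `?` after the quantifier makes it lazy — it takes as little as possible before letting the rest of the pattern try.
The replacement refers to a captured group, so each match is rewritten using its own captured text.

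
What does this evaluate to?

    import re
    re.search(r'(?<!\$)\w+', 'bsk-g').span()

A negative assertion filters positions out without eating any characters.
The match spans [0:3] → 'bsk'.

(0, 3)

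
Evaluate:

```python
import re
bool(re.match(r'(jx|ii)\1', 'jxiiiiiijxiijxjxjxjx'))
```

`match` is anchored at position 0; if the pattern doesn't fit there, it returns None.
Here the string doesn't start with a match, so the call returns None, and `bool(None)` is False.

False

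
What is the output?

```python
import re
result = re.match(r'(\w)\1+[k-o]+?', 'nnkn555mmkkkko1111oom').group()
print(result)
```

`re.match` won't scan ahead — the pattern has to work from the very first character.
The match spans [0:3] → 'nnk'.

nnk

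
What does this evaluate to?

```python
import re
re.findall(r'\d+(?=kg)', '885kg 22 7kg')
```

The lookaround is zero-width — it requires the adjacent text to match without consuming it, so the asserted text isn't part of the match.
With no groups in the pattern, `findall` gives back each whole match — 2 here.

['885', '7']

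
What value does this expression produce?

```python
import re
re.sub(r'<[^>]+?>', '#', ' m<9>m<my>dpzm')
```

' m#m#dpzm'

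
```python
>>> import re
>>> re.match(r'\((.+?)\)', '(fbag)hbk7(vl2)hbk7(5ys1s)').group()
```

`re.match` won't scan ahead — the pattern has to work from the very first character.
The match spans [0:6] → '(fbag)'.

'(fbag)'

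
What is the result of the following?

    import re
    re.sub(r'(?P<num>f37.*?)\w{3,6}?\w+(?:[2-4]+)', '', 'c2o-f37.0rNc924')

Pattern: the literal 'f37', then zero or more of any character (lazy) (captured as 'num'); then 3 to 6 of a word character (lazy), then one or more of a word character; then one or more of a character in [2-4] (non-capturing group).
Matches: at [4:15] → 'f37.0rNc924'.
Each match is replaced by ''.

'c2o-'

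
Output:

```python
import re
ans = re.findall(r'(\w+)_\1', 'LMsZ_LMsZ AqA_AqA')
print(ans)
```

['LMsZ', 'AqA']

`\1` is not a pattern — it's the concrete string captured by group 1, re-applied verbatim.
Walking the string: at [0:9] match 'LMsZ_LMsZ', group 1 = 'LMsZ'; at [10:17] match 'AqA_AqA', group 1 = 'AqA'.
One capturing group, so `findall` returns just the captured substring from each match — 2 in all.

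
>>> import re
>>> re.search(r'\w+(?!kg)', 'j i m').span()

(0, 1)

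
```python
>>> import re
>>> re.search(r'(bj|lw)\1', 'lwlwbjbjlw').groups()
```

('lw',)

A backreference is literal: `\1` must see the identical characters the first group matched.
`re.search` scans for the first position where the pattern succeeds.
The match spans [0:4] → 'lwlw'.
Captured: group 1 = 'lw'.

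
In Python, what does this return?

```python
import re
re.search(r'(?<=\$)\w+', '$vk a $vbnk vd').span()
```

(1, 3)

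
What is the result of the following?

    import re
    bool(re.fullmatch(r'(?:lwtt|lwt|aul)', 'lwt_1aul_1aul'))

`re.fullmatch` is like wrapping the pattern in `^…$` (in single-line mode).
Here there's no way to consume every character, so the call returns None, and `bool(None)` is False.

False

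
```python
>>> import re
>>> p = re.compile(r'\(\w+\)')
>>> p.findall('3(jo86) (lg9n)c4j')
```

Matches: at [1:7] → '(jo86)'; at [8:14] → '(lg9n)'.
No capturing groups, so `findall` returns the 2 full match strings.

['(jo86)', '(lg9n)']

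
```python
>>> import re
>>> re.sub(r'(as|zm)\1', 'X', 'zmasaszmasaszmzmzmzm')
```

'zmXzmXXX'

A backreference is literal: `\1` must see the identical characters the first group matched.
Matches: at [2:6] → 'asas'; at [8:12] → 'asas'; at [12:16] → 'zmzm'; at [16:20] → 'zmzm'.
Each match is replaced by 'X'.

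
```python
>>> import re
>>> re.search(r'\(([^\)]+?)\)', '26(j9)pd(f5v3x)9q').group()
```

'(j9)'

The match spans [2:6] → '(j9)'.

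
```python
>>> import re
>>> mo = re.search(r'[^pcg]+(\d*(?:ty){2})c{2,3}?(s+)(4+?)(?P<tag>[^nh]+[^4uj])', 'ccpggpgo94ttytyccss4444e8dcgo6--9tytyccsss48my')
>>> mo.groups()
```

('tyty', 'ss', '4', '444e8dcgo6--9tytyccsss48my')

The match spans [7:46] → 'o94ttytyccss4444e8dcgo6--9tytyccsss48my'.
Captured: group 1 = 'tyty', group 2 = 'ss', group 3 = '4', group 4 = '444e8dcgo6--9tytyccsss48my'.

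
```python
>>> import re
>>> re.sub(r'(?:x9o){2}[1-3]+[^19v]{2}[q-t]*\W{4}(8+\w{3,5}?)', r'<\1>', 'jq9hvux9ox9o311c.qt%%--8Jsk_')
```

'jq9hvu<8Jsk>_'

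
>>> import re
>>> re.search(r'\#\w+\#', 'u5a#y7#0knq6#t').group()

'#y7#'

`search` walks the string left to right and returns the first match it finds.
The match spans [3:7] → '#y7#'.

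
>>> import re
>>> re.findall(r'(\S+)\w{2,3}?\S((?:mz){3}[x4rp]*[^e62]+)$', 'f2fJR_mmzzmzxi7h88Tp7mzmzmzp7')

[('f2fJR_mmzzmzxi7h88', 'mzmzmzp7')]

Multiple groups make `findall` return tuples — one 2-tuple for the one match.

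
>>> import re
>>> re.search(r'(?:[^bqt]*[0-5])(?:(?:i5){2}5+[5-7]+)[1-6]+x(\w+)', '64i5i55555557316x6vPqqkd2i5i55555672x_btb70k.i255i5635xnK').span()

(0, 44)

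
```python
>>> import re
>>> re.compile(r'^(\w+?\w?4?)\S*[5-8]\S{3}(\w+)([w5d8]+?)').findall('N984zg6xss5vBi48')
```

[('N9', '4', '8')]

Because the quantifier is non-greedy, it stops expanding at the earliest point where the rest of the pattern can succeed.
With 3 capturing groups, `findall` returns a 3-tuple per match.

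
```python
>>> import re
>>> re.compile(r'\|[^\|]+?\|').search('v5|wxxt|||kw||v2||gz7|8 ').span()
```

`re.search` scans for the first position where the pattern succeeds.
The match spans [2:8] → '|wxxt|'.

(2, 8)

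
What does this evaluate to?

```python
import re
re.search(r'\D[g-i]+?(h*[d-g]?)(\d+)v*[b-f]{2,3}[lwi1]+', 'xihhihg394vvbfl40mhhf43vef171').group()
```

'xihhihg394vvbfl'

Pattern: a non-digit, then one or more of a character in [g-i] (lazy); then zero or more of a literal 'h', then optionally a character in [d-g] (captured); then one or more of a digit (captured); then zero or more of a literal 'v', then 2 to 3 of a character in [b-f]; then one or more of one of [lwi1].
`re.search` tries every starting position until one works.
The match spans [0:15] → 'xihhihg394vvbfl'.
Captured: group 1 = 'hg', group 2 = '394'.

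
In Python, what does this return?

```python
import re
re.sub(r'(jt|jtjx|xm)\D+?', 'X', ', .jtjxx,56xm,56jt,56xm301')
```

', .Xxx,56X56X56xm301'

Branches in `(...|...)` are attempted left-to-right; the first branch that allows the whole pattern to succeed is taken.
Each match is replaced by 'X'.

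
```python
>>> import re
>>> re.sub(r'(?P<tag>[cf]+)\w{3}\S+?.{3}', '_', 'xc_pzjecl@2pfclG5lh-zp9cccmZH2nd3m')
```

'x_@2p_p9_m'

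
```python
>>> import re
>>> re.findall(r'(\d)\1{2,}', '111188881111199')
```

['1', '8', '1']

The backreference `\1` re-matches whatever the first group consumed, character for character.
Matches: at [0:4] match '1111', group 1 = '1'; at [4:8] match '8888', group 1 = '8'; at [8:13] match '11111', group 1 = '1'.
Because there's exactly one group, `findall` drops the full match and keeps group 1 from each hit.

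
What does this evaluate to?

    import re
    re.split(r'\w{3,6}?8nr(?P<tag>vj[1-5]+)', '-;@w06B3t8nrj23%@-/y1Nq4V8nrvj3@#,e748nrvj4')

['-;@w06B3t8nrj23%@-/', 'vj3', '@#,', 'vj4', '']

The pattern matches 3 to 6 of a word character (lazy), then the literal '8nr'; then the literal 'vj', then one or more of a character in [1-5] (captured as 'tag').
Matches to split on: at [19:31] → 'y1Nq4V8nrvj3'; at [34:43] → 'e748nrvj4'.
The group in the pattern means `split` returns the separators' captures alongside the pieces.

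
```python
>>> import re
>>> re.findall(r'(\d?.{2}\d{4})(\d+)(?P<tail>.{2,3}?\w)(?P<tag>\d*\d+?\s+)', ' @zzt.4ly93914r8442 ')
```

[('4ly9391', '4', 'r84', '42 ')]

Pattern: optionally a digit, then exactly 2 of any character, then exactly 4 of a digit (captured); then one or more of a digit (captured); then 2 to 3 of any character (lazy), then a word character (captured as 'tail'); then zero or more of a digit, then one or more of a digit (lazy), then one or more of whitespace (captured as 'tag').
A non-greedy quantifier consumes as few characters as it can — just enough that the remainder of the pattern still matches from where it stops; whatever follows it matches normally.
Walking the string: at [6:20] match '4ly93914r8442 ', groups = ('4ly9391', '4', 'r84', '42 ').
Multiple groups make `findall` return tuples — one 4-tuple for the one match.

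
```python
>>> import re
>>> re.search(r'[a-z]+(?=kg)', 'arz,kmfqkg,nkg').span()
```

The lookaround is zero-width — it requires the adjacent text to match without consuming it, so the asserted text isn't part of the match.
Unlike `match`, `search` isn't anchored — it looks for the pattern anywhere in the string.
The match spans [4:8] → 'kmfq'.

(4, 8)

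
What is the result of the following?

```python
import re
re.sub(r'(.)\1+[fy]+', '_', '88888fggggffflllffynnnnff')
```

`\1` is not a pattern — it's the concrete string captured by group 1, re-applied verbatim.
Matches: at [0:6] → '88888f'; at [6:13] → 'ggggfff'; at [13:19] → 'lllffy'; at [19:25] → 'nnnnff'.
Every occurrence is swapped for '_'.

'____'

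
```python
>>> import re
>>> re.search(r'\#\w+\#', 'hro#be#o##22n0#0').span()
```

`re.search` scans for the first position where the pattern succeeds.
The match spans [3:7] → '#be#'.

(3, 7)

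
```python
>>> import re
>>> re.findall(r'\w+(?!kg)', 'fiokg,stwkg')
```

['fiokg', 'stwkg']

Because the assertion is negative and zero-width, positions next to the forbidden text are skipped.
Walking the string: at [0:5] → 'fiokg'; at [6:11] → 'stwkg'.
`findall` yields the raw match text (2 of them) because the pattern has no groups.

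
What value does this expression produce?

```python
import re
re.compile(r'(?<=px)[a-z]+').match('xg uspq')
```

None

The `(?=…)`/`(?<=…)` assertion just peeks at neighbouring text; it doesn't advance the match position.
`match` is anchored at position 0; if the pattern doesn't fit there, it returns None.
Here position 0 doesn't satisfy it, so the call returns None.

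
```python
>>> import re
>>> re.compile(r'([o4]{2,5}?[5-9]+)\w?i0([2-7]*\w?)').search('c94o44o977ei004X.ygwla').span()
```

Pattern: 2 to 5 of one of [o4] (lazy), then one or more of a character in [5-9] (captured); then optionally a word character, then the literal 'i0'; then zero or more of a character in [2-7], then optionally a word character (captured).
The match spans [2:14] → '4o44o977ei00'.

(2, 14)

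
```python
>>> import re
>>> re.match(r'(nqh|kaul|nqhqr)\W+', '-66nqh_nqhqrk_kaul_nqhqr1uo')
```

None

`match` is anchored at position 0; if the pattern doesn't fit there, it returns None.
Here the string doesn't start with a match, so the call returns None.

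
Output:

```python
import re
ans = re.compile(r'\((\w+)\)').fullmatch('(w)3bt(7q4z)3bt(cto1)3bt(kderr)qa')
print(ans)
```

None

`re.fullmatch` requires the pattern to consume the entire string.
Here there's no way to consume every character, so the call returns None.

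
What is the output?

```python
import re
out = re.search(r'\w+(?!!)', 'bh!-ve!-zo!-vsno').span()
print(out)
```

The negative lookaround is zero-width — it rules out positions where the adjacent text would match, without consuming anything.
`re.search` scans for the first position where the pattern succeeds.
The match spans [0:1] → 'b'.

(0, 1)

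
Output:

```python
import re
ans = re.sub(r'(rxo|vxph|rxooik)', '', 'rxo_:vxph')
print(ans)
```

_:

Every occurrence is swapped for ''.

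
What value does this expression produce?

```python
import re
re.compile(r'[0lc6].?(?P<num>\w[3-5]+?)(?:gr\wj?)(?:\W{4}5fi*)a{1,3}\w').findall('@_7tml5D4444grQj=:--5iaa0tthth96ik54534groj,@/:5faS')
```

['k54534']

The pattern matches one of [0lc6], then optionally any character; then a word character, then one or more of a character in [3-5] (lazy) (captured as 'num'); then the literal 'gr', then a word character, then optionally a literal 'j' (non-capturing group); then exactly 4 of a non-word character, then the literal '5f', then zero or more of a literal 'i' (non-capturing group); then 1 to 3 of a literal 'a', then a word character.
Because there's exactly one group, `findall` drops the full match and keeps group 1 from the one hit.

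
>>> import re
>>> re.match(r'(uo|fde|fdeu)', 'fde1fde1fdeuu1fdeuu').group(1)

`re.match` won't scan ahead — the pattern has to work from the very first character.
The match spans [0:3] → 'fde'.
Captured: group 1 = 'fde'.

'fde'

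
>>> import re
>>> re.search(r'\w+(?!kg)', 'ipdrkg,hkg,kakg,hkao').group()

`(?!…)`/`(?<!…)` only lets a position through if the neighbouring text does NOT match; no characters are consumed.
Unlike `match`, `search` isn't anchored — it looks for the pattern anywhere in the string.
The match spans [0:6] → 'ipdrkg'.

'ipdrkg'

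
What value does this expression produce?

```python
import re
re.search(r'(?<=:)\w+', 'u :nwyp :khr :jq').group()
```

The `(?=…)`/`(?<=…)` assertion just peeks at neighbouring text; it doesn't advance the match position.
`search` walks the string left to right and returns the first match it finds.
The match spans [3:7] → 'nwyp'.

'nwyp'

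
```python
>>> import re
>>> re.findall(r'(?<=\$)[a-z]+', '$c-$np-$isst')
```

['c', 'np', 'isst']

The positive lookaround only admits positions where the adjacent text matches; those characters stay outside the span.
Matches: at [1:2] → 'c'; at [4:6] → 'np'; at [8:12] → 'isst'.
With no groups in the pattern, `findall` gives back each whole match — 3 here.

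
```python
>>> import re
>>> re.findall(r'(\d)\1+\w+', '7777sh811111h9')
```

['7']

After group 1 captures some text, `\1` only succeeds where that same text appears again.
Scanning left to right: at [0:14] match '7777sh811111h9', group 1 = '7'.
`findall` collects group 1 from the one match (1 total).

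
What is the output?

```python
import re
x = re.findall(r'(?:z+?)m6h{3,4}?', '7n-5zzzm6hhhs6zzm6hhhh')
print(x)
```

A `+?`/`*?`/`{m,n}?` starts at its minimum and grows only as far as needed for what follows to match.
No capturing groups, so `findall` returns the 2 full match strings.

['zzzm6hhh', 'zzm6hhh']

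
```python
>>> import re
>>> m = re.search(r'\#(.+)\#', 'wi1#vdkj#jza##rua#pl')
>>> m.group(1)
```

`re.search` tries every starting position until one works.
The match spans [3:18] → '#vdkj#jza##rua#'.
Captured: group 1 = 'vdkj#jza##rua'.

'vdkj#jza##rua'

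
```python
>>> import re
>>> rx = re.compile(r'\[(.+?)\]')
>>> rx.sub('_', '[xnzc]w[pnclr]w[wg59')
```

'_w_w[wg59'

Matches: at [0:6] → '[xnzc]'; at [7:14] → '[pnclr]'.
`sub` substitutes '_' at each match site.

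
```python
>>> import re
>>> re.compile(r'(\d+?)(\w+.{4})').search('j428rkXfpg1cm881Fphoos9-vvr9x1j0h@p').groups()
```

This matches one or more of a digit (lazy) (captured); then one or more of a word character, then exactly 4 of any character (captured).
`search` walks the string left to right and returns the first match it finds.
The match spans [1:27] → '428rkXfpg1cm881Fphoos9-vvr'.
Captured: group 1 = '4', group 2 = '28rkXfpg1cm881Fphoos9-vvr'.

('4', '28rkXfpg1cm881Fphoos9-vvr')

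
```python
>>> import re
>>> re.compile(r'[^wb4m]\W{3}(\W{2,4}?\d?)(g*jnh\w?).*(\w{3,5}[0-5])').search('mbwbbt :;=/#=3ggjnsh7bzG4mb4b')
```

The pattern matches any character except [wb4m], then exactly 3 of a non-word character; then 2 to 4 of a non-word character (lazy), then optionally a digit (captured); then zero or more of the literal 'g', then the literal 'jnh', then optionally a word character (captured); then zero or more of any character; then 3 to 5 of a word character, then a character in [0-5] (captured).
Here no position works, so the call returns None.

None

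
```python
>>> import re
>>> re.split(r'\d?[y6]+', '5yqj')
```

Splitting on the pattern gives 2 pieces.

['', 'qj']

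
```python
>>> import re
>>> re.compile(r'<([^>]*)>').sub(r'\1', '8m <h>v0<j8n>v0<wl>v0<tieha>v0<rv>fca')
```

Matches: at [3:6] → '<h>'; at [8:13] → '<j8n>'; at [15:19] → '<wl>'; at [21:28] → '<tieha>'; at [30:34] → '<rv>'.
`\1` in the replacement pulls in group 1's text for each match.

'8m hv0j8nv0wlv0tiehav0rvfca'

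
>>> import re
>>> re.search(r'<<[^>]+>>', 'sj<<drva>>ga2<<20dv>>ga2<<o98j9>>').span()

(2, 10)

The match spans [2:10] → '<<drva>>'.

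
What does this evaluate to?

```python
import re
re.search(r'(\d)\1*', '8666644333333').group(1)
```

'8'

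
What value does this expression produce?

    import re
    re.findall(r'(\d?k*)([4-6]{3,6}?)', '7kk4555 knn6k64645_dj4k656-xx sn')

[('7kk', '455'), ('6k', '646'), ('4k', '656')]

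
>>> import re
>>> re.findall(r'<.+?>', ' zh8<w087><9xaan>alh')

['<w087>', '<9xaan>']

The `?` after the quantifier makes it lazy — it takes as little as possible before letting the rest of the pattern try.
Walking the string: at [4:10] → '<w087>'; at [10:17] → '<9xaan>'.
With no groups in the pattern, `findall` gives back each whole match — 2 here.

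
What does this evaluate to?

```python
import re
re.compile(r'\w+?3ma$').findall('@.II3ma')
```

['II3ma']

Since nothing is captured, `findall` lists the 1 matched substring directly.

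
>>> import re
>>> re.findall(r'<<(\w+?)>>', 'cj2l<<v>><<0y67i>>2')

Matches: at [4:9] match '<<v>>', group 1 = 'v'; at [9:18] match '<<0y67i>>', group 1 = '0y67i'.
One capturing group, so `findall` returns just the captured substring from each match — 2 in all.

['v', '0y67i']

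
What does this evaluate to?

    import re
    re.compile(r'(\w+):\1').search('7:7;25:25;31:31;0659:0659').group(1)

The backreference `\1` re-matches whatever the first group consumed, character for character.
Unlike `match`, `search` isn't anchored — it looks for the pattern anywhere in the string.
The match spans [0:3] → '7:7'.
Captured: group 1 = '7'.

'7'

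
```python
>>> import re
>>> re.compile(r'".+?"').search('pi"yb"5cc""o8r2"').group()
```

With the lazy modifier that quantifier settles for the fewest repetitions that let the rest of the pattern succeed (the atoms after it are unaffected and can still be greedy).
`re.search` scans for the first position where the pattern succeeds.
The match spans [2:6] → '"yb"'.

'"yb"'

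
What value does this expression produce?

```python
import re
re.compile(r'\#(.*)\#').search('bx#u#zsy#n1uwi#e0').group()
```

`search` walks the string left to right and returns the first match it finds.
The match spans [2:15] → '#u#zsy#n1uwi#'.
Captured: group 1 = 'u#zsy#n1uwi'.

'#u#zsy#n1uwi#'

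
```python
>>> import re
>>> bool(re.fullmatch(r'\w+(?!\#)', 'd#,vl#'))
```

False

A negative assertion filters positions out without eating any characters.
`re.fullmatch` requires the pattern to consume the entire string.
Here there's no way to consume every character, so the call returns None, and `bool(None)` is False.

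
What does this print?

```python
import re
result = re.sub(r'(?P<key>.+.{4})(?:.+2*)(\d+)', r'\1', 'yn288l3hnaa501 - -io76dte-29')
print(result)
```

Pattern: one or more of any character, then exactly 4 of any character (captured as 'key'); then one or more of any character, then zero or more of the literal '2' (non-capturing group); then one or more of a digit (captured).
Matches: at [0:28] → 'yn288l3hnaa501 - -io76dte-29'.
The replacement refers to a captured group, so each match is rewritten using its own captured text.

yn288l3hnaa501 - -io76dte-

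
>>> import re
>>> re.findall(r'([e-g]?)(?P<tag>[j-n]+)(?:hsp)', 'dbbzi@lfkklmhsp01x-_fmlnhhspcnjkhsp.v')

[('f', 'kklm'), ('', 'njk')]

The pattern matches optionally a character in [e-g] (captured); then one or more of a character in [j-n] (captured as 'tag'); then the literal 'h', then the literal 'sp' (non-capturing group).
Matches: at [7:15] match 'fkklmhsp', groups = ('f', 'kklm'); at [29:35] match 'njkhsp', groups = ('', 'njk').
Multiple groups make `findall` return tuples — one 2-tuple for each match.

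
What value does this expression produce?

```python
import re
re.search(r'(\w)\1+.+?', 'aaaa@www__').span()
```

The backreference `\1` re-matches whatever the first group consumed, character for character.
Unlike `match`, `search` isn't anchored — it looks for the pattern anywhere in the string.
The match spans [0:5] → 'aaaa@'.
Captured: group 1 = 'a'.

(0, 5)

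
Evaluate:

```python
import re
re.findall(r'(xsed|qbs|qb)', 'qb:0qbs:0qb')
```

['qb', 'qbs', 'qb']

Alternation isn't longest-match — the leftmost alternative that fits at this position is chosen.
Walking the string: at [0:2] match 'qb', group 1 = 'qb'; at [4:7] match 'qbs', group 1 = 'qbs'; at [9:11] match 'qb', group 1 = 'qb'.
With a single group, `findall` returns only what that group captured — 3 items.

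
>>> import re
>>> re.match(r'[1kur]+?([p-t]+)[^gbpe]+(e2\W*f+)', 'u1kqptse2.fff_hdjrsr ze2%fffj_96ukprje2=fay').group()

'u1kqptse2.fff'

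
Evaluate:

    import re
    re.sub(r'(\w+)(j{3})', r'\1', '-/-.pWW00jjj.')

Pattern: one or more of a word character (captured); then exactly 3 of a literal 'j' (captured).
Matches: at [4:12] → 'pWW00jjj'.
The replacement refers to a captured group, so each match is rewritten using its own captured text.

'-/-.pWW00.'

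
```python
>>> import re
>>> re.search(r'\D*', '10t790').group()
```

''

Pattern: zero or more of a non-digit.
`search` walks the string left to right and returns the first match it finds.
The match spans [0:0] → ''.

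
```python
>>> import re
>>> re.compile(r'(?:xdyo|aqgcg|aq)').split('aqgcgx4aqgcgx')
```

['', 'x4', 'x']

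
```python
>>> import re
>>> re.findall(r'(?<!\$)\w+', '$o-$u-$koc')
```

Because the assertion is negative and zero-width, positions next to the forbidden text are skipped.
Scanning left to right: at [8:10] → 'oc'.
With no groups in the pattern, `findall` gives back each whole match — 1 here.

['oc']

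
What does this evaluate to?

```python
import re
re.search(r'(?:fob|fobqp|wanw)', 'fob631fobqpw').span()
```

(0, 3)

`search` walks the string left to right and returns the first match it finds.
The match spans [0:3] → 'fob'.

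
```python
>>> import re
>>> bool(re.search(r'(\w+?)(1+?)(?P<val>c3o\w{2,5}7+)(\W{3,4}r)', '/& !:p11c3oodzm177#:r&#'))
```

False

Here nothing in the string fits, so the call returns None, and `bool(None)` is False.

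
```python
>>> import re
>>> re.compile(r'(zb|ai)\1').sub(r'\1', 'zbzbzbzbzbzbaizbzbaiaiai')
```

The backreference `\1` re-matches whatever the first group consumed, character for character.
Matches: at [0:4] → 'zbzb'; at [4:8] → 'zbzb'; at [8:12] → 'zbzb'; at [14:18] → 'zbzb'; at [18:22] → 'aiai'.
Each match is replaced using the text its own group 1 captured.

'zbzbzbaizbaiai'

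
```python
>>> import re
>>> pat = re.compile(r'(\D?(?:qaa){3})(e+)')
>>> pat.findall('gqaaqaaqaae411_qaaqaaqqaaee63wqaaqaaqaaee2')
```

Pattern: optionally a non-digit, then the literal 'qaa' repeated 3 times (captured); then one or more of a literal 'e' (captured).
Matches: at [0:11] match 'gqaaqaaqaae', groups = ('gqaaqaaqaa', 'e'); at [29:41] match 'wqaaqaaqaaee', groups = ('wqaaqaaqaa', 'ee').
Multiple groups make `findall` return tuples — one 2-tuple for each match.

[('gqaaqaaqaa', 'e'), ('wqaaqaaqaa', 'ee')]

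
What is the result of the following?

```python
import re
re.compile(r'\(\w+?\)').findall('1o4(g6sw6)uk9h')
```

Scanning left to right: at [3:10] → '(g6sw6)'.
No capturing groups, so `findall` returns the 1 full match string.

['(g6sw6)']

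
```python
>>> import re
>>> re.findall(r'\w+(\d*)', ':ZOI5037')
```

['']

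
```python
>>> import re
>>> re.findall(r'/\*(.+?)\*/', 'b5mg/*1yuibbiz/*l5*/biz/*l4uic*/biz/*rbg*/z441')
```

A `+?`/`*?`/`{m,n}?` starts at its minimum and grows only as far as needed for what follows to match.
One capturing group, so `findall` returns just the captured substring from each match — 3 in all.

['1yuibbiz/*l5', 'l4uic', 'rbg']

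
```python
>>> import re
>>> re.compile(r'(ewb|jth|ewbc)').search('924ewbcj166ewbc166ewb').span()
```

(3, 6)

Branches in `(...|...)` are attempted left-to-right; the first branch that allows the whole pattern to succeed is taken.
`search` walks the string left to right and returns the first match it finds.
The match spans [3:6] → 'ewb'.
Captured: group 1 = 'ewb'.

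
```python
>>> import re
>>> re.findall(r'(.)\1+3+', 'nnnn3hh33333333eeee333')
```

['n', 'h', 'e']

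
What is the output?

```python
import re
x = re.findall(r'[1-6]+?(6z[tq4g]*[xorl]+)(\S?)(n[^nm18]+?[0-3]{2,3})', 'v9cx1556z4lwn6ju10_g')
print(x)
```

This matches one or more of a character in [1-6] (lazy); then the literal '6z', then zero or more of one of [tq4g], then one or more of one of [xorl] (captured); then optionally a non-whitespace character (captured); then a literal 'n', then one or more of any character except [nm18] (lazy), then 2 to 3 of a character in [0-3] (captured).
Walking the string: at [4:18] match '1556z4lwn6ju10', groups = ('6z4l', 'w', 'n6ju10').
With 3 capturing groups, `findall` returns a 3-tuple per match.

[('6z4l', 'w', 'n6ju10')]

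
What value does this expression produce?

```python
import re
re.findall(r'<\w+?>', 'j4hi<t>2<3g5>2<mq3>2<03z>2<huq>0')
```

Scanning left to right: at [4:7] → '<t>'; at [8:13] → '<3g5>'; at [14:19] → '<mq3>'; at [20:25] → '<03z>'; at [26:31] → '<huq>'.
With no groups in the pattern, `findall` gives back each whole match — 5 here.

['<t>', '<3g5>', '<mq3>', '<03z>', '<huq>']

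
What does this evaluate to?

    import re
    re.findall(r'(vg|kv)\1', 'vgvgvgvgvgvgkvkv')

A backreference is literal: `\1` must see the identical characters the first group matched.
Walking the string: at [0:4] match 'vgvg', group 1 = 'vg'; at [4:8] match 'vgvg', group 1 = 'vg'; at [8:12] match 'vgvg', group 1 = 'vg'; at [12:16] match 'kvkv', group 1 = 'kv'.
`findall` collects group 1 from each match (4 total).

['vg', 'vg', 'vg', 'kv']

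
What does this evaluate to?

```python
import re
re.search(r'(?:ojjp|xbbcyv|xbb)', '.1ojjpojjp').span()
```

The match spans [2:6] → 'ojjp'.

(2, 6)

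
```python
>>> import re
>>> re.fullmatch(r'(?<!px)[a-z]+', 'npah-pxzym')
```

None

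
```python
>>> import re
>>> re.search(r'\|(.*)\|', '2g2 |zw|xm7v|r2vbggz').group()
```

`search` walks the string left to right and returns the first match it finds.
The match spans [4:13] → '|zw|xm7v|'.
Captured: group 1 = 'zw|xm7v'.

'|zw|xm7v|'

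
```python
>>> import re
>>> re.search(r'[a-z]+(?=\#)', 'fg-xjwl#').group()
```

'xjwl'

Because the assertion is zero-width, the text it checks is not consumed and won't appear in the result.
The match spans [3:7] → 'xjwl'.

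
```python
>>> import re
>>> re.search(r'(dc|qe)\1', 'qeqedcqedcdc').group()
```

'qeqe'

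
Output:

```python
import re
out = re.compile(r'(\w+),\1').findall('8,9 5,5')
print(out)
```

['5']

`\1` is not a pattern — it's the concrete string captured by group 1, re-applied verbatim.
Scanning left to right: at [4:7] match '5,5', group 1 = '5'.
Because there's exactly one group, `findall` drops the full match and keeps group 1 from the one hit.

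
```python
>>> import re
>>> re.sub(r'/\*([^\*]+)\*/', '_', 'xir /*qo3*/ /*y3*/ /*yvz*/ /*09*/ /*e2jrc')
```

Each match is replaced by '_'.

'xir _ _ _ _ /*e2jrc'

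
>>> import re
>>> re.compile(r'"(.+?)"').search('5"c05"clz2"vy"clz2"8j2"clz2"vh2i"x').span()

(1, 6)

The `?` after the quantifier makes it lazy — it takes as little as possible before letting the rest of the pattern try.
`re.search` tries every starting position until one works.
The match spans [1:6] → '"c05"'.
Captured: group 1 = 'c05'.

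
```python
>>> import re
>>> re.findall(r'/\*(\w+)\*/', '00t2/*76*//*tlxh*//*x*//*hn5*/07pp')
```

Because there's exactly one group, `findall` drops the full match and keeps group 1 from each hit.

['76', 'tlxh', 'x', 'hn5']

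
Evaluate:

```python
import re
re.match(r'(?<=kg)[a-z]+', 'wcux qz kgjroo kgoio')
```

Lookahead/lookbehind check context without consuming it, so the matched span excludes the asserted characters.
`re.match` only tries the pattern at the start of the string.
Here position 0 doesn't satisfy it, so the call returns None.

None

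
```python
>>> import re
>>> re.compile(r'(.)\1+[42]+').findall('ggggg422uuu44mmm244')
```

['g', 'u', 'm']

After group 1 captures some text, `\1` only succeeds where that same text appears again.
`findall` collects group 1 from each match (3 total).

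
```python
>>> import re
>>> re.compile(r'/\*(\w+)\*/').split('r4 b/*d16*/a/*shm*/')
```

Matches to split on: at [4:11] → '/*d16*/'; at [12:19] → '/*shm*/'.
Because the pattern has a capturing group, `split` also inserts each captured text between the pieces.

['r4 b', 'd16', 'a', 'shm', '']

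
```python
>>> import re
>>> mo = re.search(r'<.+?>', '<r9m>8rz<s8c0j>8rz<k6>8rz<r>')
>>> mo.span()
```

(0, 5)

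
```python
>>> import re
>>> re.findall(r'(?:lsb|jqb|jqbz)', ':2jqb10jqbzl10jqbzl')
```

Branches in `(...|...)` are attempted left-to-right; the first branch that allows the whole pattern to succeed is taken.
Matches: at [2:5] → 'jqb'; at [7:10] → 'jqb'; at [14:17] → 'jqb'.
Since nothing is captured, `findall` lists the 3 matched substrings directly.

['jqb', 'jqb', 'jqb']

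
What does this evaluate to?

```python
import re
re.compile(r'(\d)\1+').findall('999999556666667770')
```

`\1` has to match the exact text group 1 already captured.
`findall` collects group 1 from each match (4 total).

['9', '5', '6', '7']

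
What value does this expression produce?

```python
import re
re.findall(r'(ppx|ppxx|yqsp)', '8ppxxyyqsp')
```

`|` is ordered: at each position the engine commits to the first alternative that works.
Matches: at [1:4] match 'ppx', group 1 = 'ppx'; at [6:10] match 'yqsp', group 1 = 'yqsp'.
With a single group, `findall` returns only what that group captured — 2 items.

['ppx', 'yqsp']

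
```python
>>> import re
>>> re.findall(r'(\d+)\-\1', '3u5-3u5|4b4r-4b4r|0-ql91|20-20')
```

['20']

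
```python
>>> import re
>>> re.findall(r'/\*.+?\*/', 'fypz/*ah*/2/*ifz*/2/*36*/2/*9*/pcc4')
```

`findall` yields the raw match text (4 of them) because the pattern has no groups.

['/*ah*/', '/*ifz*/', '/*36*/', '/*9*/']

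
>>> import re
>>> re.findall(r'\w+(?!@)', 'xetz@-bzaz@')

`(?!…)`/`(?<!…)` only lets a position through if the neighbouring text does NOT match; no characters are consumed.
Walking the string: at [0:3] → 'xet'; at [6:9] → 'bza'.
With no groups in the pattern, `findall` gives back each whole match — 2 here.

['xet', 'bza']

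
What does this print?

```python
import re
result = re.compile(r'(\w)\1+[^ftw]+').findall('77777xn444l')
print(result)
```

['7']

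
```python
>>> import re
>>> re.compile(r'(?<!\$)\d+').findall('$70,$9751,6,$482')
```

The negative lookahead/lookbehind blocks any match where the forbidden context is present.
Since nothing is captured, `findall` lists the 4 matched substrings directly.

['0', '751', '6', '82']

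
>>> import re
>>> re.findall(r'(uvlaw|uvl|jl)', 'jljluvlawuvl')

['jl', 'jl', 'uvlaw', 'uvl']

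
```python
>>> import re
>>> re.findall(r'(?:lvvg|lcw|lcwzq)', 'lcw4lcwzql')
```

['lcw', 'lcw']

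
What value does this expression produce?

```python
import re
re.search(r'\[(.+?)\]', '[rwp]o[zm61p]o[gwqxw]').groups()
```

The match spans [0:5] → '[rwp]'.
Captured: group 1 = 'rwp'.

('rwp',)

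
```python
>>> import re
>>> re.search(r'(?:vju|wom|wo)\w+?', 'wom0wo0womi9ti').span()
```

(0, 4)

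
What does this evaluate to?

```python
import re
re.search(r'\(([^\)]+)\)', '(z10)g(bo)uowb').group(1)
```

'z10'

`re.search` tries every starting position until one works.
The match spans [0:5] → '(z10)'.
Captured: group 1 = 'z10'.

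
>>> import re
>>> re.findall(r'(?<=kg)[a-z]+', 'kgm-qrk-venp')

Because the assertion is zero-width, the text it checks is not consumed and won't appear in the result.
Matches: at [2:3] → 'm'.
With no groups in the pattern, `findall` gives back each whole match — 1 here.

['m']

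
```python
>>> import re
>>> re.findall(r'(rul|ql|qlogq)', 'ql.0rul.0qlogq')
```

Branches in `(...|...)` are attempted left-to-right; the first branch that allows the whole pattern to succeed is taken.
`findall` collects group 1 from each match (3 total).

['ql', 'rul', 'ql']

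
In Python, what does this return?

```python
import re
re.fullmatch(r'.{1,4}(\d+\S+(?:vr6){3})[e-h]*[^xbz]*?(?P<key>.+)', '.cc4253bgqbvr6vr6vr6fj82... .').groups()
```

('253bgqbvr6vr6vr6', 'j82... .')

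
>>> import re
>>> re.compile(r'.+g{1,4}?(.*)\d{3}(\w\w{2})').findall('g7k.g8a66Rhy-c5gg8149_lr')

The pattern matches one or more of any character, then 1 to 4 of a literal 'g' (lazy); then zero or more of any character (captured); then exactly 3 of a digit; then a word character, then exactly 2 of a word character (captured).
Walking the string: at [0:24] match 'g7k.g8a66Rhy-c5gg8149_lr', groups = ('8', '_lr').
2 groups means the one result is a tuple of 2 captured strings — 1 here.

[('8', '_lr')]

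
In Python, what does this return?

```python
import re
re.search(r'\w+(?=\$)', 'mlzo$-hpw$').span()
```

(0, 4)

The lookaround is zero-width — it requires the adjacent text to match without consuming it, so the asserted text isn't part of the match.
The match spans [0:4] → 'mlzo'.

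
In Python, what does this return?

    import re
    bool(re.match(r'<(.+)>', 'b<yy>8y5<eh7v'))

False

`re.match` won't scan ahead — the pattern has to work from the very first character.
Here the string doesn't start with a match, so the call returns None, and `bool(None)` is False.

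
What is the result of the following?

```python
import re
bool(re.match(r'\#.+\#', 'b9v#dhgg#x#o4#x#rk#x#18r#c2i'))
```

False

`re.match` only tries the pattern at the start of the string.
Here the string doesn't start with a match, so the call returns None, and `bool(None)` is False.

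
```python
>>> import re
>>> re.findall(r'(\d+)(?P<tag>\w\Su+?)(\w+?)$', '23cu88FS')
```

Pattern: one or more of a digit (captured); then a word character, then a non-whitespace character, then one or more of a literal 'u' (lazy) (captured as 'tag'); then one or more of a word character (lazy) (captured); then anchored at the end.
Matches: at [0:8] match '23cu88FS', groups = ('2', '3cu', '88FS').
Multiple groups make `findall` return tuples — one 3-tuple for the one match.

[('2', '3cu', '88FS')]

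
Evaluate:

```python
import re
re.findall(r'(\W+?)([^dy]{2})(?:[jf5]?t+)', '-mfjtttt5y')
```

[('-', 'mf')]

The pattern matches one or more of a non-word character (lazy) (captured); then exactly 2 of any character except [dy] (captured); then optionally one of [jf5], then one or more of the literal 't' (non-capturing group).
`findall` packs the 2 group values into a tuple for every match.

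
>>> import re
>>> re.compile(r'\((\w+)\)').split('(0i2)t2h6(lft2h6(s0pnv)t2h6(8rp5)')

['', '0i2', 't2h6(lft2h6', 's0pnv', 't2h6', '8rp5', '']

Matches to split on: at [0:5] → '(0i2)'; at [16:23] → '(s0pnv)'; at [27:33] → '(8rp5)'.
With a capturing group present, the delimiter's captured portion is kept in the result list.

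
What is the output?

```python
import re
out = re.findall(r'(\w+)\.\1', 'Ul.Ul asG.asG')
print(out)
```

After group 1 captures some text, `\1` only succeeds where that same text appears again.
One capturing group, so `findall` returns just the captured substring from each match — 2 in all.

['Ul', 'asG']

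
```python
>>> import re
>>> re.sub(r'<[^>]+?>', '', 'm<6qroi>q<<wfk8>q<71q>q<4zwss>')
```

Every occurrence is swapped for ''.

'mqqq'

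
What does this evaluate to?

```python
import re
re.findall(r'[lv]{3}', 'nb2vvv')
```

['vvv']

Since nothing is captured, `findall` lists the 1 matched substring directly.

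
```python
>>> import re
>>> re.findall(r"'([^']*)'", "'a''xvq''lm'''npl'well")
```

['a', 'xvq', 'lm', '']

With a single group, `findall` returns only what that group captured — 4 items.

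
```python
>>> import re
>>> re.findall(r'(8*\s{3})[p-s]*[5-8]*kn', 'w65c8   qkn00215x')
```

['8   ']

This matches zero or more of the literal '8', then exactly 3 of whitespace (captured); then zero or more of a character in [p-s], then zero or more of a character in [5-8], then the literal 'kn'.
Scanning left to right: at [4:11] match '8   qkn', group 1 = '8   '.
One capturing group, so `findall` returns just the captured substring from the one match — 1 in all.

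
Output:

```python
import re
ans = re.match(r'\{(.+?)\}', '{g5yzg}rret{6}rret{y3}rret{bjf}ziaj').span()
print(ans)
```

`re.match` only tries the pattern at the start of the string.
The match spans [0:7] → '{g5yzg}'.

(0, 7)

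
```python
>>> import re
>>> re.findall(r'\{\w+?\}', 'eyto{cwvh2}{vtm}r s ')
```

Walking the string: at [4:11] → '{cwvh2}'; at [11:16] → '{vtm}'.
No capturing groups, so `findall` returns the 2 full match strings.

['{cwvh2}', '{vtm}']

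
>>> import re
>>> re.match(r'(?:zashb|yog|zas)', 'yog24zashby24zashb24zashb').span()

`match` is anchored at position 0; if the pattern doesn't fit there, it returns None.
The match spans [0:3] → 'yog'.

(0, 3)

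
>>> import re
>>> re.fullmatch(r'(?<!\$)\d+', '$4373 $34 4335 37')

None

`re.fullmatch` requires the pattern to consume the entire string.
Here the pattern can't cover the whole string, so the call returns None.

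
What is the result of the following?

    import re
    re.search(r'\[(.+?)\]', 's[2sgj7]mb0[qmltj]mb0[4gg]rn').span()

(1, 8)

`re.search` scans for the first position where the pattern succeeds.
The match spans [1:8] → '[2sgj7]'.
Captured: group 1 = '2sgj7'.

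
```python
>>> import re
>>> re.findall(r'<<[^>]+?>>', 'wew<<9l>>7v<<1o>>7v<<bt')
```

['<<9l>>', '<<1o>>']

Matches: at [3:9] → '<<9l>>'; at [11:17] → '<<1o>>'.
Since nothing is captured, `findall` lists the 2 matched substrings directly.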